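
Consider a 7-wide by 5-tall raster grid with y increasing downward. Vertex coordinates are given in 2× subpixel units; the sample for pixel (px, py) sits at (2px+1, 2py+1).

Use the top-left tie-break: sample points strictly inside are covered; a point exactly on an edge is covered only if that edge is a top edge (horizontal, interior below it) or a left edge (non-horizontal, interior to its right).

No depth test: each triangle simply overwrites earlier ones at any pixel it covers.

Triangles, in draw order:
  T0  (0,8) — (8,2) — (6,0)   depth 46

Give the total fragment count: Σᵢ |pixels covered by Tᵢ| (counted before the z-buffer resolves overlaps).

T0:
  2·area = 28  (B↔C swapped to make it positive)
  edge (0, 8)→(6, 0): d=(6,-8) top-left  bias=+0
  edge (6, 0)→(8, 2): d=(2,2) right/bottom  bias=-1
  edge (8, 2)→(0, 8): d=(-8,6) right/bottom  bias=-1
    (3,0)@(7, 1): e=[14,0,14] → ·  [on edge]
    (2,1)@(5, 3): e=[10,8,10] → #
    (3,1)@(7, 3): e=[26,4,-2] → ·
    (4,1)@(9, 3): e=[42,0,-14] → ·  [on edge]
    (1,2)@(3, 5): e=[6,16,6] → #
    (2,2)@(5, 5): e=[22,12,-6] → ·
    (5,2)@(11, 5): e=[70,0,-42] → ·  [on edge]
    (0,3)@(1, 7): e=[2,24,2] → #
    (1,3)@(3, 7): e=[18,20,-10] → ·
    (6,3)@(13, 7): e=[98,0,-70] → ·  [on edge]
    (0,4)@(1, 9): e=[14,28,-14] → ·
  covered (3 px):
    · · · · · · ·
    · · # · · · ·
    · # · · · · ·
    # · · · · · ·
    · · · · · · ·

Answer: 3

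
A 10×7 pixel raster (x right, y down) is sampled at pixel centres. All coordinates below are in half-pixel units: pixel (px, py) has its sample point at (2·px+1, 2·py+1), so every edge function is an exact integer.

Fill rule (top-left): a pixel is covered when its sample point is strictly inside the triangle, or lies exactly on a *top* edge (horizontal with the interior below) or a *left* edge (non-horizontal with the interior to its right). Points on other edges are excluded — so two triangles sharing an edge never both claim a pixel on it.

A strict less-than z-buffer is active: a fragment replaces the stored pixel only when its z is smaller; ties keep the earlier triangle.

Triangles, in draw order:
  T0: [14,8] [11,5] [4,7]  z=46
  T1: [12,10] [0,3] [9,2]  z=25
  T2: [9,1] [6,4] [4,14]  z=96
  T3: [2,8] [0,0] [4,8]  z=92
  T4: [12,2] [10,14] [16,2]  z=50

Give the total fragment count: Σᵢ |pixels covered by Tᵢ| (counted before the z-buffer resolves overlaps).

T0:
  2·area = 27  (B↔C swapped to make it positive)
  edge (14, 8)→(4, 7): d=(-10,-1) top-left  bias=+0
  edge (4, 7)→(11, 5): d=(7,-2) top-left  bias=+0
  edge (11, 5)→(14, 8): d=(3,3) right/bottom  bias=-1
    (3,0)@(7, 1): e=[63,-36,0] → .  [on edge]
    (4,1)@(9, 3): e=[45,-18,0] → .  [on edge]
    (5,2)@(11, 5): e=[27,0,0] → .  [on edge]
    (2,3)@(5, 7): e=[1,2,24] → X
    (3,3)@(7, 7): e=[3,6,18] → X
    (4,3)@(9, 7): e=[5,10,12] → X
    (5,3)@(11, 7): e=[7,14,6] → X
    (6,3)@(13, 7): e=[9,18,0] → .  [on edge]
    (2,4)@(5, 9): e=[-19,16,30] → .
    (3,4)@(7, 9): e=[-17,20,24] → .
    (4,4)@(9, 9): e=[-15,24,18] → .
    (5,4)@(11, 9): e=[-13,28,12] → .
    (7,4)@(15, 9): e=[-9,36,0] → .  [on edge]
    (8,5)@(17, 11): e=[-27,54,0] → .  [on edge]
    (9,6)@(19, 13): e=[-45,72,0] → .  [on edge]
  covered (4 px):
    . . . . . . . . . .
    . . . . . . . . . .
    . . . . . . . . . .
    . . X X X X . . . .
    . . . . . . . . . .
    . . . . . . . . . .
    . . . . . . . . . .
T1:
  2·area = 75
  edge (12, 10)→(0, 3): d=(-12,-7) top-left  bias=+0
  edge (0, 3)→(9, 2): d=(9,-1) top-left  bias=+0
  edge (9, 2)→(12, 10): d=(3,8) right/bottom  bias=-1
    (0,1)@(1, 3): e=[7,1,67] → X
    (1,1)@(3, 3): e=[21,3,51] → X
    (2,1)@(5, 3): e=[35,5,35] → X
    (3,1)@(7, 3): e=[49,7,19] → X
    (4,1)@(9, 3): e=[63,9,3] → X
    (5,1)@(11, 3): e=[77,11,-13] → .
    (0,2)@(1, 5): e=[-17,19,73] → .
    (1,2)@(3, 5): e=[-3,21,57] → .
    (2,2)@(5, 5): e=[11,23,41] → X
    (5,2)@(11, 5): e=[53,29,-7] → .
    (2,3)@(5, 7): e=[-13,41,47] → .
    (3,3)@(7, 7): e=[1,43,31] → X
  covered (11 px):
    . . . . . . . . . .
    X X X X X . . . . .
    . . X X X . . . . .
    . . . X X . . . . .
    . . . . . X . . . .
    . . . . . . . . . .
    . . . . . . . . . .
T2:
  2·area = 24  (B↔C swapped to make it positive)
  edge (9, 1)→(4, 14): d=(-5,13) right/bottom  bias=-1
  edge (4, 14)→(6, 4): d=(2,-10) top-left  bias=+0
  edge (6, 4)→(9, 1): d=(3,-3) top-left  bias=+0
    (4,0)@(9, 1): e=[0,24,0] → .  [on edge]
    (3,1)@(7, 3): e=[16,8,0] → X  [on edge]
    (4,1)@(9, 3): e=[-10,28,6] → .
    (2,2)@(5, 5): e=[32,-8,0] → .  [on edge]
    (3,2)@(7, 5): e=[6,12,6] → X
    (4,2)@(9, 5): e=[-20,32,12] → .
    (1,3)@(3, 7): e=[48,-24,0] → .  [on edge]
    (3,3)@(7, 7): e=[-4,16,12] → .
    (0,4)@(1, 9): e=[64,-40,0] → .  [on edge]
    (2,4)@(5, 9): e=[12,0,12] → X  [on edge]
    (3,4)@(7, 9): e=[-14,20,18] → .
    (2,5)@(5, 11): e=[2,4,18] → X
  covered (4 px):
    . . . . . . . . . .
    . . . X . . . . . .
    . . . X . . . . . .
    . . . . . . . . . .
    . . X . . . . . . .
    . . X . . . . . . .
    . . . . . . . . . .
T3:
  2·area = 16
  edge (2, 8)→(0, 0): d=(-2,-8) top-left  bias=+0
  edge (0, 0)→(4, 8): d=(4,8) right/bottom  bias=-1
  edge (4, 8)→(2, 8): d=(-2,0) right/bottom  bias=-1
    (0,1)@(1, 3): e=[2,4,10] → X
    (1,1)@(3, 3): e=[18,-12,10] → .
    (0,2)@(1, 5): e=[-2,12,6] → .
    (1,3)@(3, 7): e=[10,4,2] → X
    (2,3)@(5, 7): e=[26,-12,2] → .
    (1,4)@(3, 9): e=[6,12,-2] → .
  covered (2 px):
    . . . . . . . . . .
    X . . . . . . . . .
    . . . . . . . . . .
    . X . . . . . . . .
    . . . . . . . . . .
    . . . . . . . . . .
    . . . . . . . . . .
T4:
  2·area = 48  (B↔C swapped to make it positive)
  edge (12, 2)→(16, 2): d=(4,0) top-left  bias=+0
  edge (16, 2)→(10, 14): d=(-6,12) right/bottom  bias=-1
  edge (10, 14)→(12, 2): d=(2,-12) top-left  bias=+0
    (6,1)@(13, 3): e=[4,30,14] → X
    (7,1)@(15, 3): e=[4,6,38] → X
    (8,1)@(17, 3): e=[4,-18,62] → .
    (6,2)@(13, 5): e=[12,18,18] → X
    (7,2)@(15, 5): e=[12,-6,42] → .
    (6,3)@(13, 7): e=[20,6,22] → X
    (7,3)@(15, 7): e=[20,-18,46] → .
    (5,4)@(11, 9): e=[28,18,2] → X
    (6,4)@(13, 9): e=[28,-6,26] → .
    (5,5)@(11, 11): e=[36,6,6] → X
    (6,5)@(13, 11): e=[36,-18,30] → .
    (5,6)@(11, 13): e=[44,-6,10] → .
  covered (6 px):
    . . . . . . . . . .
    . . . . . . X X . .
    . . . . . . X . . .
    . . . . . . X . . .
    . . . . . X . . . .
    . . . . . X . . . .
    . . . . . . . . . .

Final: 27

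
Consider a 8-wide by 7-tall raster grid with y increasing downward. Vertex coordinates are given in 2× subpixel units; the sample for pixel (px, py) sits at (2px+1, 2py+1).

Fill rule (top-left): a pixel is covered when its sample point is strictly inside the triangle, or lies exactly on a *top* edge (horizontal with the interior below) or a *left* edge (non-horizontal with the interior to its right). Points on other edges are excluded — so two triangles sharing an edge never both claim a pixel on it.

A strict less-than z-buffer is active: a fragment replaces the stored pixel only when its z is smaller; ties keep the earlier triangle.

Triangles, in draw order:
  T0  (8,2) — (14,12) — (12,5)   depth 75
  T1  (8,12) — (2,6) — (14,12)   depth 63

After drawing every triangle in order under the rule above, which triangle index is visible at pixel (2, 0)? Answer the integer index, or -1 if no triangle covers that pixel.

T0:
  2·area = 22  (B↔C swapped to make it positive)
  edge (8, 2)→(12, 5): d=(4,3) right/bottom  bias=-1
  edge (12, 5)→(14, 12): d=(2,7) right/bottom  bias=-1
  edge (14, 12)→(8, 2): d=(-6,-10) top-left  bias=+0
    (4,1)@(9, 3): e=[1,17,4] → X
    (5,1)@(11, 3): e=[-5,3,24] → .
    (4,2)@(9, 5): e=[9,21,-8] → .
    (5,2)@(11, 5): e=[3,7,12] → X
    (6,2)@(13, 5): e=[-3,-7,32] → .
    (5,3)@(11, 7): e=[11,11,0] → X  [on edge]
    (6,3)@(13, 7): e=[5,-3,20] → .
    (5,4)@(11, 9): e=[19,15,-12] → .
    (6,4)@(13, 9): e=[13,1,8] → X
    (7,4)@(15, 9): e=[7,-13,28] → .
    (6,5)@(13, 11): e=[21,5,-4] → .
  covered (4 px):
    . . . . . . . .
    . . . . X . . .
    . . . . . X . .
    . . . . . X . .
    . . . . . . X .
    . . . . . . . .
    . . . . . . . .
T1:
  2·area = 36
  edge (8, 12)→(2, 6): d=(-6,-6) top-left  bias=+0
  edge (2, 6)→(14, 12): d=(12,6) right/bottom  bias=-1
  edge (14, 12)→(8, 12): d=(-6,0) right/bottom  bias=-1
    (0,2)@(1, 5): e=[0,-6,42] → .  [on edge]
    (1,3)@(3, 7): e=[0,6,30] → X  [on edge]
    (2,3)@(5, 7): e=[12,-6,30] → .
    (1,4)@(3, 9): e=[-12,30,18] → .
    (2,4)@(5, 9): e=[0,18,18] → X  [on edge]
    (3,4)@(7, 9): e=[12,6,18] → X
    (4,4)@(9, 9): e=[24,-6,18] → .
    (2,5)@(5, 11): e=[-12,42,6] → .
    (3,5)@(7, 11): e=[0,30,6] → X  [on edge]
    (4,5)@(9, 11): e=[12,18,6] → X
    (5,5)@(11, 11): e=[24,6,6] → X
    (6,5)@(13, 11): e=[36,-6,6] → .
    (4,6)@(9, 13): e=[0,42,-6] → .  [on edge]
  covered (6 px):
    . . . . . . . .
    . . . . . . . .
    . . . . . . . .
    . X . . . . . .
    . . X X . . . .
    . . . X X X . .
    . . . . . . . .

Z-buffer (winner per pixel, '.' = empty):
  . . . . . . . .
  . . . . 0 . . .
  . . . . . 0 . .
  . 1 . . . 0 . .
  . . 1 1 . . 0 .
  . . . 1 1 1 . .
  . . . . . . . .

Final: -1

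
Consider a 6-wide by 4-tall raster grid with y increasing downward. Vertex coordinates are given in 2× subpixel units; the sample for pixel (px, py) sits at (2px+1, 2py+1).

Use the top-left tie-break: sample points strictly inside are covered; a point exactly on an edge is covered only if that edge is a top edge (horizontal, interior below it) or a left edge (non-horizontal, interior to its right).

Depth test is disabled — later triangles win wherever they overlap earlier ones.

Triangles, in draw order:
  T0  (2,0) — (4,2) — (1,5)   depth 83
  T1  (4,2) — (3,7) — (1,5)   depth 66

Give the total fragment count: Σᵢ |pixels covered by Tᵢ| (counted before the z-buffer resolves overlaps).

T0:
  2·area = 12
  edge (2, 0)→(4, 2): d=(2,2) right/bottom  bias=-1
  edge (4, 2)→(1, 5): d=(-3,3) right/bottom  bias=-1
  edge (1, 5)→(2, 0): d=(1,-5) top-left  bias=+0
    (1,0)@(3, 1): e=[0,6,6] → .  [on edge]
    (2,0)@(5, 1): e=[-4,0,16] → .  [on edge]
    (1,1)@(3, 3): e=[4,0,8] → .  [on edge]
    (2,1)@(5, 3): e=[0,-6,18] → .  [on edge]
    (0,2)@(1, 5): e=[12,0,0] → .  [on edge]
    (3,2)@(7, 5): e=[0,-18,30] → .  [on edge]
    (4,3)@(9, 7): e=[0,-30,42] → .  [on edge]
  covered (0 px):
    . . . . . .
    . . . . . .
    . . . . . .
    . . . . . .
T1:
  2·area = 12
  edge (4, 2)→(3, 7): d=(-1,5) right/bottom  bias=-1
  edge (3, 7)→(1, 5): d=(-2,-2) top-left  bias=+0
  edge (1, 5)→(4, 2): d=(3,-3) top-left  bias=+0
    (2,0)@(5, 1): e=[-4,16,0] → .  [on edge]
    (1,1)@(3, 3): e=[4,8,0] → X  [on edge]
    (2,1)@(5, 3): e=[-6,12,6] → .
    (0,2)@(1, 5): e=[12,0,0] → X  [on edge]
    (2,2)@(5, 5): e=[-8,8,12] → .
    (0,3)@(1, 7): e=[10,-4,6] → .
    (1,3)@(3, 7): e=[0,0,12] → .  [on edge]
  covered (3 px):
    . . . . . .
    . X . . . .
    X X . . . .
    . . . . . .

Final: 3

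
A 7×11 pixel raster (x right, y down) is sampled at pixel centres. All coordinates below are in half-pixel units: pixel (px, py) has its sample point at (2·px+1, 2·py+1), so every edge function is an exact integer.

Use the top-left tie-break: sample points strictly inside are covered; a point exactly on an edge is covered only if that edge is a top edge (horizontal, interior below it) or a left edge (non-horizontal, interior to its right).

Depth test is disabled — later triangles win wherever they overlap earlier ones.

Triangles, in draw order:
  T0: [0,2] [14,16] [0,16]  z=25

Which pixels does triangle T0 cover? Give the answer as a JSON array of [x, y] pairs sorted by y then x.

T0:
  2·area = 196
  edge (0, 2)→(14, 16): d=(14,14) right/bottom  bias=-1
  edge (14, 16)→(0, 16): d=(-14,0) right/bottom  bias=-1
  edge (0, 16)→(0, 2): d=(0,-14) top-left  bias=+0
    (0,1)@(1, 3): e=[0,182,14] → ·  [on edge]
    (0,2)@(1, 5): e=[28,154,14] → █
    (1,2)@(3, 5): e=[0,154,42] → ·  [on edge]
    (0,3)@(1, 7): e=[56,126,14] → █
    (1,3)@(3, 7): e=[28,126,42] → █
    (2,3)@(5, 7): e=[0,126,70] → ·  [on edge]
    (0,4)@(1, 9): e=[84,98,14] → █
    (2,4)@(5, 9): e=[28,98,70] → █
    (3,4)@(7, 9): e=[0,98,98] → ·  [on edge]
    (0,5)@(1, 11): e=[112,70,14] → █
    (3,5)@(7, 11): e=[28,70,98] → █
    (4,5)@(9, 11): e=[0,70,126] → ·  [on edge]
    (5,6)@(11, 13): e=[0,42,154] → ·  [on edge]
    (6,7)@(13, 15): e=[0,14,182] → ·  [on edge]
  covered (21 px):
    · · · · · · ·
    · · · · · · ·
    █ · · · · · ·
    █ █ · · · · ·
    █ █ █ · · · ·
    █ █ █ █ · · ·
    █ █ █ █ █ · ·
    █ █ █ █ █ █ ·
    · · · · · · ·
    · · · · · · ·
    · · · · · · ·

Final: [[0,2],[0,3],[1,3],[0,4],[1,4],[2,4],[0,5],[1,5],[2,5],[3,5],[0,6],[1,6],[2,6],[3,6],[4,6],[0,7],[1,7],[2,7],[3,7],[4,7],[5,7]]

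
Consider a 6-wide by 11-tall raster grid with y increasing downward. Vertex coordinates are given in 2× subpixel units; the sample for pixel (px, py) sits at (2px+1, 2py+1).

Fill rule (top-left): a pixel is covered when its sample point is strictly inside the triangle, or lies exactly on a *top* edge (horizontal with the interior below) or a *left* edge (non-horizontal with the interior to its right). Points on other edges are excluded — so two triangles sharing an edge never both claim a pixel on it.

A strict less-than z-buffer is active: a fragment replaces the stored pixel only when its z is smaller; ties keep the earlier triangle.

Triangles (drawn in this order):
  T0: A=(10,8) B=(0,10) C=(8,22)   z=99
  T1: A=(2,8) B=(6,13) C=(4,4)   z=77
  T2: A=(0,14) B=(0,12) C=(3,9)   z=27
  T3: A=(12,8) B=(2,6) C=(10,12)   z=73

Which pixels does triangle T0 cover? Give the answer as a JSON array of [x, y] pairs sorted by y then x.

T0:
  2·area = 136  (B↔C swapped to make it positive)
  edge (10, 8)→(8, 22): d=(-2,14) right/bottom  bias=-1
  edge (8, 22)→(0, 10): d=(-8,-12) top-left  bias=+0
  edge (0, 10)→(10, 8): d=(10,-2) top-left  bias=+0
    (5,0)@(11, 1): e=[0,204,-68] → .  [on edge]
    (2,4)@(5, 9): e=[68,68,0] → X  [on edge]
    (3,4)@(7, 9): e=[40,92,4] → X
    (4,4)@(9, 9): e=[12,116,8] → X
    (5,4)@(11, 9): e=[-16,140,12] → .
    (0,5)@(1, 11): e=[120,4,12] → X
    (1,5)@(3, 11): e=[92,28,16] → X
    (5,5)@(11, 11): e=[-20,124,32] → .
    (0,6)@(1, 13): e=[116,-12,32] → .
    (1,6)@(3, 13): e=[88,12,36] → X
    (5,6)@(11, 13): e=[-24,108,52] → .
    (1,7)@(3, 15): e=[84,-4,56] → .
    (4,7)@(9, 15): e=[0,68,68] → .  [on edge]
  covered (17 px):
    . . . . . .
    . . . . . .
    . . . . . .
    . . . . . .
    . . X X X .
    X X X X X .
    . X X X X .
    . . X X . .
    . . X X . .
    . . . X . .
    . . . . . .
T1:
  2·area = 26  (B↔C swapped to make it positive)
  edge (2, 8)→(4, 4): d=(2,-4) top-left  bias=+0
  edge (4, 4)→(6, 13): d=(2,9) right/bottom  bias=-1
  edge (6, 13)→(2, 8): d=(-4,-5) top-left  bias=+0
    (1,3)@(3, 7): e=[2,15,9] → X
    (2,3)@(5, 7): e=[10,-3,19] → .
    (1,4)@(3, 9): e=[6,19,1] → X
    (2,4)@(5, 9): e=[14,1,11] → X
    (3,4)@(7, 9): e=[22,-17,21] → .
    (1,5)@(3, 11): e=[10,23,-7] → .
    (2,5)@(5, 11): e=[18,5,3] → X
    (3,5)@(7, 11): e=[26,-13,13] → .
    (2,6)@(5, 13): e=[22,9,-5] → .
  covered (4 px):
    . . . . . .
    . . . . . .
    . . . . . .
    . X . . . .
    . X X . . .
    . . X . . .
    . . . . . .
    . . . . . .
    . . . . . .
    . . . . . .
    . . . . . .
T2:
  2·area = 6
  edge (0, 14)→(0, 12): d=(0,-2) top-left  bias=+0
  edge (0, 12)→(3, 9): d=(3,-3) top-left  bias=+0
  edge (3, 9)→(0, 14): d=(-3,5) right/bottom  bias=-1
    (5,0)@(11, 1): e=[22,0,-16] → .  [on edge]
    (4,1)@(9, 3): e=[18,0,-12] → .  [on edge]
    (3,2)@(7, 5): e=[14,0,-8] → .  [on edge]
    (2,3)@(5, 7): e=[10,0,-4] → .  [on edge]
    (1,4)@(3, 9): e=[6,0,0] → .  [on edge]
    (0,5)@(1, 11): e=[2,0,4] → X  [on edge]
    (1,5)@(3, 11): e=[6,6,-6] → .
    (0,6)@(1, 13): e=[2,6,-2] → .
  covered (1 px):
    . . . . . .
    . . . . . .
    . . . . . .
    . . . . . .
    . . . . . .
    X . . . . .
    . . . . . .
    . . . . . .
    . . . . . .
    . . . . . .
    . . . . . .
T3:
  2·area = 44  (B↔C swapped to make it positive)
  edge (12, 8)→(10, 12): d=(-2,4) right/bottom  bias=-1
  edge (10, 12)→(2, 6): d=(-8,-6) top-left  bias=+0
  edge (2, 6)→(12, 8): d=(10,2) right/bottom  bias=-1
    (2,3)@(5, 7): e=[30,10,4] → X
    (3,3)@(7, 7): e=[22,22,0] → .  [on edge]
    (2,4)@(5, 9): e=[26,-6,24] → .
    (3,4)@(7, 9): e=[18,6,20] → X
    (4,4)@(9, 9): e=[10,18,16] → X
    (5,4)@(11, 9): e=[2,30,12] → X
    (3,5)@(7, 11): e=[14,-10,40] → .
    (4,5)@(9, 11): e=[6,2,36] → X
    (5,5)@(11, 11): e=[-2,14,32] → .
    (4,6)@(9, 13): e=[2,-14,56] → .
  covered (5 px):
    . . . . . .
    . . . . . .
    . . . . . .
    . . X . . .
    . . . X X X
    . . . . X .
    . . . . . .
    . . . . . .
    . . . . . .
    . . . . . .
    . . . . . .

Result: [[2,4],[3,4],[4,4],[0,5],[1,5],[2,5],[3,5],[4,5],[1,6],[2,6],[3,6],[4,6],[2,7],[3,7],[2,8],[3,8],[3,9]]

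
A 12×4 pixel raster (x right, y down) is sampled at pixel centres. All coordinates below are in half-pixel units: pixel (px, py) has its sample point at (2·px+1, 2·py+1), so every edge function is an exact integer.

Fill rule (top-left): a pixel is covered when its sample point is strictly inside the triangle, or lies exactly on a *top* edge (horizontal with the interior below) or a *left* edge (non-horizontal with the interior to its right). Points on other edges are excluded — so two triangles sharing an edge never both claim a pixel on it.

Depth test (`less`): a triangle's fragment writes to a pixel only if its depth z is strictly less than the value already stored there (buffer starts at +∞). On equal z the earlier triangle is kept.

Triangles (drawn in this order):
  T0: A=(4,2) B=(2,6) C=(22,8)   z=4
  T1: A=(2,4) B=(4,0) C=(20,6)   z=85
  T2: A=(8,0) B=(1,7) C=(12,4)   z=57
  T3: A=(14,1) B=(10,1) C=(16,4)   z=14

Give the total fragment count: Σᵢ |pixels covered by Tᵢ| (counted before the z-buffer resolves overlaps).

T0:
  2·area = 84  (B↔C swapped to make it positive)
  edge (4, 2)→(22, 8): d=(18,6) right/bottom  bias=-1
  edge (22, 8)→(2, 6): d=(-20,-2) top-left  bias=+0
  edge (2, 6)→(4, 2): d=(2,-4) top-left  bias=+0
    (0,0)@(1, 1): e=[0,98,-14] → ·  [on edge]
    (2,1)@(5, 3): e=[12,66,6] → █
    (3,1)@(7, 3): e=[0,70,14] → ·  [on edge]
    (1,2)@(3, 5): e=[60,22,2] → █
    (3,2)@(7, 5): e=[36,30,18] → █
    (4,2)@(9, 5): e=[24,34,26] → █
    (5,2)@(11, 5): e=[12,38,34] → █
    (6,2)@(13, 5): e=[0,42,42] → ·  [on edge]
    (1,3)@(3, 7): e=[96,-18,6] → ·
    (2,3)@(5, 7): e=[84,-14,14] → ·
    (3,3)@(7, 7): e=[72,-10,22] → ·
    (4,3)@(9, 7): e=[60,-6,30] → ·
    (9,3)@(19, 7): e=[0,14,70] → ·  [on edge]
  covered (9 px):
    · · · · · · · · · · · ·
    · · █ · · · · · · · · ·
    · █ █ █ █ █ · · · · · ·
    · · · · · · █ █ █ · · ·
T1:
  2·area = 76
  edge (2, 4)→(4, 0): d=(2,-4) top-left  bias=+0
  edge (4, 0)→(20, 6): d=(16,6) right/bottom  bias=-1
  edge (20, 6)→(2, 4): d=(-18,-2) top-left  bias=+0
    (2,0)@(5, 1): e=[6,10,60] → █
    (3,0)@(7, 1): e=[14,-2,64] → ·
    (1,1)@(3, 3): e=[2,54,20] → █
    (3,1)@(7, 3): e=[18,30,28] → █
    (4,1)@(9, 3): e=[26,18,32] → █
    (5,1)@(11, 3): e=[34,6,36] → █
    (6,1)@(13, 3): e=[42,-6,40] → ·
    (1,2)@(3, 5): e=[6,86,-16] → ·
    (2,2)@(5, 5): e=[14,74,-12] → ·
    (3,2)@(7, 5): e=[22,62,-8] → ·
    (4,2)@(9, 5): e=[30,50,-4] → ·
    (5,2)@(11, 5): e=[38,38,0] → █  [on edge]
  covered (10 px):
    · · █ · · · · · · · · ·
    · █ █ █ █ █ · · · · · ·
    · · · · · █ █ █ █ · · ·
    · · · · · · · · · · · ·
T2:
  2·area = 56  (B↔C swapped to make it positive)
  edge (8, 0)→(12, 4): d=(4,4) right/bottom  bias=-1
  edge (12, 4)→(1, 7): d=(-11,3) right/bottom  bias=-1
  edge (1, 7)→(8, 0): d=(7,-7) top-left  bias=+0
    (3,0)@(7, 1): e=[8,48,0] → █  [on edge]
    (4,0)@(9, 1): e=[0,42,14] → ·  [on edge]
    (11,0)@(23, 1): e=[-56,0,112] → ·  [on edge]
    (2,1)@(5, 3): e=[24,32,0] → █  [on edge]
    (4,1)@(9, 3): e=[8,20,28] → █
    (5,1)@(11, 3): e=[0,14,42] → ·  [on edge]
    (1,2)@(3, 5): e=[40,16,0] → █  [on edge]
    (4,2)@(9, 5): e=[16,-2,42] → ·
    (6,2)@(13, 5): e=[0,-14,70] → ·  [on edge]
    (0,3)@(1, 7): e=[56,0,0] → ·  [on edge]
    (1,3)@(3, 7): e=[48,-6,14] → ·
    (2,3)@(5, 7): e=[40,-12,28] → ·
    (7,3)@(15, 7): e=[0,-42,98] → ·  [on edge]
  covered (7 px):
    · · · █ · · · · · · · ·
    · · █ █ █ · · · · · · ·
    · █ █ █ · · · · · · · ·
    · · · · · · · · · · · ·
T3:
  2·area = 12  (B↔C swapped to make it positive)
  edge (14, 1)→(16, 4): d=(2,3) right/bottom  bias=-1
  edge (16, 4)→(10, 1): d=(-6,-3) top-left  bias=+0
  edge (10, 1)→(14, 1): d=(4,0) top-left  bias=+0
    (0,0)@(1, 1): e=[39,-27,0] → ·  [on edge]
    (1,0)@(3, 1): e=[33,-21,0] → ·  [on edge]
    (2,0)@(5, 1): e=[27,-15,0] → ·  [on edge]
    (3,0)@(7, 1): e=[21,-9,0] → ·  [on edge]
    (4,0)@(9, 1): e=[15,-3,0] → ·  [on edge]
    (5,0)@(11, 1): e=[9,3,0] → █  [on edge]
    (6,0)@(13, 1): e=[3,9,0] → █  [on edge]
    (7,0)@(15, 1): e=[-3,15,0] → ·  [on edge]
    (8,0)@(17, 1): e=[-9,21,0] → ·  [on edge]
    (9,0)@(19, 1): e=[-15,27,0] → ·  [on edge]
    (10,0)@(21, 1): e=[-21,33,0] → ·  [on edge]
    (11,0)@(23, 1): e=[-27,39,0] → ·  [on edge]
  covered (3 px):
    · · · · · █ █ · · · · ·
    · · · · · · · █ · · · ·
    · · · · · · · · · · · ·
    · · · · · · · · · · · ·

Result: 29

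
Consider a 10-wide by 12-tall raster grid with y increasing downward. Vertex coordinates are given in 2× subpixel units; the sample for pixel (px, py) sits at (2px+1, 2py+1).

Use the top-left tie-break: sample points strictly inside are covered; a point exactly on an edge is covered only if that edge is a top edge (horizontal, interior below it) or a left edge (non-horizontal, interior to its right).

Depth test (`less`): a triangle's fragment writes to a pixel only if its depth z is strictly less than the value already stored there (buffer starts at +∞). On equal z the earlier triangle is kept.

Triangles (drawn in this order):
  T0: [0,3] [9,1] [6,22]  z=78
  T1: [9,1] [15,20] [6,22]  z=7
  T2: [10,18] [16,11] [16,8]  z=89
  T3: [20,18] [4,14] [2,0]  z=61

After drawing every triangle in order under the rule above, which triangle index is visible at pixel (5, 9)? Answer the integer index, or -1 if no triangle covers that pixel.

T0:
  2·area = 183
  edge (0, 3)→(9, 1): d=(9,-2) top-left  bias=+0
  edge (9, 1)→(6, 22): d=(-3,21) right/bottom  bias=-1
  edge (6, 22)→(0, 3): d=(-6,-19) top-left  bias=+0
    (4,0)@(9, 1): e=[0,0,183] → ·  [on edge]
    (0,1)@(1, 3): e=[2,162,19] → █
    (1,1)@(3, 3): e=[6,120,57] → █
    (2,1)@(5, 3): e=[10,78,95] → █
    (3,1)@(7, 3): e=[14,36,133] → █
    (4,1)@(9, 3): e=[18,-6,171] → ·
    (0,2)@(1, 5): e=[20,156,7] → █
    (4,2)@(9, 5): e=[36,-12,159] → ·
    (0,3)@(1, 7): e=[38,150,-5] → ·
    (1,3)@(3, 7): e=[42,108,33] → █
    (4,3)@(9, 7): e=[54,-18,147] → ·
    (1,4)@(3, 9): e=[60,102,21] → █
    (3,7)@(7, 15): e=[122,0,61] → ·  [on edge]
  covered (21 px):
    · · · · · · · · · ·
    █ █ █ █ · · · · · ·
    █ █ █ █ · · · · · ·
    · █ █ █ · · · · · ·
    · █ █ █ · · · · · ·
    · █ █ █ · · · · · ·
    · · █ █ · · · · · ·
    · · █ · · · · · · ·
    · · █ · · · · · · ·
    · · · · · · · · · ·
    · · · · · · · · · ·
    · · · · · · · · · ·
T1:
  2·area = 183
  edge (9, 1)→(15, 20): d=(6,19) right/bottom  bias=-1
  edge (15, 20)→(6, 22): d=(-9,2) right/bottom  bias=-1
  edge (6, 22)→(9, 1): d=(3,-21) top-left  bias=+0
    (4,0)@(9, 1): e=[0,183,0] → ·  [on edge]
    (4,1)@(9, 3): e=[12,165,6] → █
    (5,1)@(11, 3): e=[-26,161,48] → ·
    (4,2)@(9, 5): e=[24,147,12] → █
    (5,2)@(11, 5): e=[-14,143,54] → ·
    (4,3)@(9, 7): e=[36,129,18] → █
    (5,3)@(11, 7): e=[-2,125,60] → ·
    (4,4)@(9, 9): e=[48,111,24] → █
    (5,4)@(11, 9): e=[10,107,66] → █
    (6,4)@(13, 9): e=[-28,103,108] → ·
    (4,5)@(9, 11): e=[60,93,30] → █
    (6,5)@(13, 11): e=[-16,85,114] → ·
    (3,7)@(7, 15): e=[122,61,0] → █  [on edge]
  covered (23 px):
    · · · · · · · · · ·
    · · · · █ · · · · ·
    · · · · █ · · · · ·
    · · · · █ · · · · ·
    · · · · █ █ · · · ·
    · · · · █ █ · · · ·
    · · · · █ █ · · · ·
    · · · █ █ █ █ · · ·
    · · · █ █ █ █ · · ·
    · · · █ █ █ █ · · ·
    · · · █ █ · · · · ·
    · · · · · · · · · ·
T2:
  2·area = 18  (B↔C swapped to make it positive)
  edge (10, 18)→(16, 8): d=(6,-10) top-left  bias=+0
  edge (16, 8)→(16, 11): d=(0,3) right/bottom  bias=-1
  edge (16, 11)→(10, 18): d=(-6,7) right/bottom  bias=-1
    (9,1)@(19, 3): e=[0,-9,27] → ·  [on edge]
    (7,5)@(15, 11): e=[8,3,7] → █
    (8,5)@(17, 11): e=[28,-3,-7] → ·
    (6,6)@(13, 13): e=[0,9,9] → █  [on edge]
    (7,6)@(15, 13): e=[20,3,-5] → ·
    (6,7)@(13, 15): e=[12,9,-3] → ·
    (3,11)@(7, 23): e=[0,27,-9] → ·  [on edge]
  covered (2 px):
    · · · · · · · · · ·
    · · · · · · · · · ·
    · · · · · · · · · ·
    · · · · · · · · · ·
    · · · · · · · · · ·
    · · · · · · · █ · ·
    · · · · · · █ · · ·
    · · · · · · · · · ·
    · · · · · · · · · ·
    · · · · · · · · · ·
    · · · · · · · · · ·
    · · · · · · · · · ·
T3:
  2·area = 216
  edge (20, 18)→(4, 14): d=(-16,-4) top-left  bias=+0
  edge (4, 14)→(2, 0): d=(-2,-14) top-left  bias=+0
  edge (2, 0)→(20, 18): d=(18,18) right/bottom  bias=-1
    (1,0)@(3, 1): e=[204,12,0] → ·  [on edge]
    (1,1)@(3, 3): e=[172,8,36] → █
    (2,1)@(5, 3): e=[180,36,0] → ·  [on edge]
    (1,2)@(3, 5): e=[140,4,72] → █
    (2,2)@(5, 5): e=[148,32,36] → █
    (3,2)@(7, 5): e=[156,60,0] → ·  [on edge]
    (1,3)@(3, 7): e=[108,0,108] → █  [on edge]
    (3,3)@(7, 7): e=[124,56,36] → █
    (4,3)@(9, 7): e=[132,84,0] → ·  [on edge]
    (1,4)@(3, 9): e=[76,-4,144] → ·
    (2,4)@(5, 9): e=[84,24,108] → █
    (4,4)@(9, 9): e=[100,80,36] → █
    (5,4)@(11, 9): e=[108,108,0] → ·  [on edge]
    (6,5)@(13, 11): e=[84,132,0] → ·  [on edge]
    (7,6)@(15, 13): e=[60,156,0] → ·  [on edge]
    (8,7)@(17, 15): e=[36,180,0] → ·  [on edge]
    (9,8)@(19, 17): e=[12,204,0] → ·  [on edge]
    (2,10)@(5, 21): e=[-108,0,324] → ·  [on edge]
  covered (23 px):
    · · · · · · · · · ·
    · █ · · · · · · · ·
    · █ █ · · · · · · ·
    · █ █ █ · · · · · ·
    · · █ █ █ · · · · ·
    · · █ █ █ █ · · · ·
    · · █ █ █ █ █ · · ·
    · · · · █ █ █ █ · ·
    · · · · · · · · █ ·
    · · · · · · · · · ·
    · · · · · · · · · ·
    · · · · · · · · · ·

Z-buffer (winner per pixel, '.' = empty):
  . . . . . . . . . .
  0 3 0 0 1 . . . . .
  0 3 3 0 1 . . . . .
  . 3 3 3 1 . . . . .
  . 0 3 3 1 1 . . . .
  . 0 3 3 1 1 . 2 . .
  . . 3 3 1 1 3 . . .
  . . 0 1 1 1 1 3 . .
  . . 0 1 1 1 1 . 3 .
  . . . 1 1 1 1 . . .
  . . . 1 1 . . . . .
  . . . . . . . . . .

Answer: 1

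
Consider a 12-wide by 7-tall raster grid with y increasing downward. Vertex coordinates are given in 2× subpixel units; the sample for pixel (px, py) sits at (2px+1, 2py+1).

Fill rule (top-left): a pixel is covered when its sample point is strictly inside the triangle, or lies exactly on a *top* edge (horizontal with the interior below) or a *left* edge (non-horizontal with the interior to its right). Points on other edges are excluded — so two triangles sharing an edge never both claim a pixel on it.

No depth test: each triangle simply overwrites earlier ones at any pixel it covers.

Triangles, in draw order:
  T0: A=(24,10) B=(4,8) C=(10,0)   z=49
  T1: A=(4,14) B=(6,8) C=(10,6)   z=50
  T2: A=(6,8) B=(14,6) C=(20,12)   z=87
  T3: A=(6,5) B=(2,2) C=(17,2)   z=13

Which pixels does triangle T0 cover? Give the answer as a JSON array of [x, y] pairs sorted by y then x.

T0:
  2·area = 172
  edge (24, 10)→(4, 8): d=(-20,-2) top-left  bias=+0
  edge (4, 8)→(10, 0): d=(6,-8) top-left  bias=+0
  edge (10, 0)→(24, 10): d=(14,10) right/bottom  bias=-1
    (5,0)@(11, 1): e=[154,14,4] → █
    (6,0)@(13, 1): e=[158,30,-16] → ·
    (4,1)@(9, 3): e=[110,10,52] → █
    (6,1)@(13, 3): e=[118,42,12] → █
    (7,1)@(15, 3): e=[122,58,-8] → ·
    (3,2)@(7, 5): e=[66,6,100] → █
    (7,2)@(15, 5): e=[82,70,20] → █
    (8,2)@(17, 5): e=[86,86,0] → ·  [on edge]
    (2,3)@(5, 7): e=[22,2,148] → █
    (8,3)@(17, 7): e=[46,98,28] → █
    (9,3)@(19, 7): e=[50,114,8] → █
    (10,3)@(21, 7): e=[54,130,-12] → ·
  covered (21 px):
    · · · · · █ · · · · · ·
    · · · · █ █ █ · · · · ·
    · · · █ █ █ █ █ · · · ·
    · · █ █ █ █ █ █ █ █ · ·
    · · · · · · · █ █ █ █ ·
    · · · · · · · · · · · ·
    · · · · · · · · · · · ·
T1:
  2·area = 20
  edge (4, 14)→(6, 8): d=(2,-6) top-left  bias=+0
  edge (6, 8)→(10, 6): d=(4,-2) top-left  bias=+0
  edge (10, 6)→(4, 14): d=(-6,8) right/bottom  bias=-1
    (3,2)@(7, 5): e=[0,-10,30] → ·  [on edge]
    (4,3)@(9, 7): e=[16,2,2] → █
    (5,3)@(11, 7): e=[28,6,-14] → ·
    (3,4)@(7, 9): e=[8,6,6] → █
    (4,4)@(9, 9): e=[20,10,-10] → ·
    (2,5)@(5, 11): e=[0,10,10] → █  [on edge]
    (3,5)@(7, 11): e=[12,14,-6] → ·
    (2,6)@(5, 13): e=[4,18,-2] → ·
  covered (3 px):
    · · · · · · · · · · · ·
    · · · · · · · · · · · ·
    · · · · · · · · · · · ·
    · · · · █ · · · · · · ·
    · · · █ · · · · · · · ·
    · · █ · · · · · · · · ·
    · · · · · · · · · · · ·
T2:
  2·area = 60
  edge (6, 8)→(14, 6): d=(8,-2) top-left  bias=+0
  edge (14, 6)→(20, 12): d=(6,6) right/bottom  bias=-1
  edge (20, 12)→(6, 8): d=(-14,-4) top-left  bias=+0
    (4,0)@(9, 1): e=[-50,0,110] → ·  [on edge]
    (5,1)@(11, 3): e=[-30,0,90] → ·  [on edge]
    (6,2)@(13, 5): e=[-10,0,70] → ·  [on edge]
    (5,3)@(11, 7): e=[2,24,34] → █
    (6,3)@(13, 7): e=[6,12,42] → █
    (7,3)@(15, 7): e=[10,0,50] → ·  [on edge]
    (5,4)@(11, 9): e=[18,36,6] → █
    (7,4)@(15, 9): e=[26,12,22] → █
    (8,4)@(17, 9): e=[30,0,30] → ·  [on edge]
    (5,5)@(11, 11): e=[34,48,-22] → ·
    (6,5)@(13, 11): e=[38,36,-14] → ·
    (7,5)@(15, 11): e=[42,24,-6] → ·
    (9,5)@(19, 11): e=[50,0,10] → ·  [on edge]
    (10,6)@(21, 13): e=[70,0,-10] → ·  [on edge]
  covered (6 px):
    · · · · · · · · · · · ·
    · · · · · · · · · · · ·
    · · · · · · · · · · · ·
    · · · · · █ █ · · · · ·
    · · · · · █ █ █ · · · ·
    · · · · · · · · █ · · ·
    · · · · · · · · · · · ·
T3:
  2·area = 45
  edge (6, 5)→(2, 2): d=(-4,-3) top-left  bias=+0
  edge (2, 2)→(17, 2): d=(15,0) top-left  bias=+0
  edge (17, 2)→(6, 5): d=(-11,3) right/bottom  bias=-1
    (2,1)@(5, 3): e=[5,15,25] → █
    (3,1)@(7, 3): e=[11,15,19] → █
    (4,1)@(9, 3): e=[17,15,13] → █
    (5,1)@(11, 3): e=[23,15,7] → █
    (6,1)@(13, 3): e=[29,15,1] → █
    (7,1)@(15, 3): e=[35,15,-5] → ·
    (2,2)@(5, 5): e=[-3,45,3] → ·
    (3,2)@(7, 5): e=[3,45,-3] → ·
    (4,2)@(9, 5): e=[9,45,-9] → ·
    (5,2)@(11, 5): e=[15,45,-15] → ·
    (6,2)@(13, 5): e=[21,45,-21] → ·
  covered (5 px):
    · · · · · · · · · · · ·
    · · █ █ █ █ █ · · · · ·
    · · · · · · · · · · · ·
    · · · · · · · · · · · ·
    · · · · · · · · · · · ·
    · · · · · · · · · · · ·
    · · · · · · · · · · · ·

Answer: [[5,0],[4,1],[5,1],[6,1],[3,2],[4,2],[5,2],[6,2],[7,2],[2,3],[3,3],[4,3],[5,3],[6,3],[7,3],[8,3],[9,3],[7,4],[8,4],[9,4],[10,4]]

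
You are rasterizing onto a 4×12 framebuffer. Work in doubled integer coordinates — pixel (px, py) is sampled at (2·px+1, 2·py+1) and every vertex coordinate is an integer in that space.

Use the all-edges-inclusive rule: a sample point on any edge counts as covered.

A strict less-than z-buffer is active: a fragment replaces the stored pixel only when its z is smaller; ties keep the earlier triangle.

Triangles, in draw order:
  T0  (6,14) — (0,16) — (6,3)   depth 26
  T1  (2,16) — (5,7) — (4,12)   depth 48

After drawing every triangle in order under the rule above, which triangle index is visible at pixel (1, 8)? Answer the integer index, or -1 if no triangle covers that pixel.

T0:
  2·area = 66
  edge (6, 14)→(0, 16): d=(-6,2) inclusive
  edge (0, 16)→(6, 3): d=(6,-13) inclusive
  edge (6, 3)→(6, 14): d=(0,11) inclusive
    (2,3)@(5, 7): e=[44,11,11] → #
    (3,3)@(7, 7): e=[40,37,-11] → ·
    (2,4)@(5, 9): e=[32,23,11] → #
    (3,4)@(7, 9): e=[28,49,-11] → ·
    (1,5)@(3, 11): e=[24,9,33] → #
    (3,5)@(7, 11): e=[16,61,-11] → ·
    (1,6)@(3, 13): e=[12,21,33] → #
    (3,6)@(7, 13): e=[4,73,-11] → ·
    (0,7)@(1, 15): e=[4,7,55] → #
    (1,7)@(3, 15): e=[0,33,33] → #  [on edge]
    (2,7)@(5, 15): e=[-4,59,11] → ·
    (0,8)@(1, 17): e=[-8,19,55] → ·
  covered (8 px):
    · · · ·
    · · · ·
    · · · ·
    · · # ·
    · · # ·
    · # # ·
    · # # ·
    # # · ·
    · · · ·
    · · · ·
    · · · ·
    · · · ·
T1:
  2·area = 6
  edge (2, 16)→(5, 7): d=(3,-9) inclusive
  edge (5, 7)→(4, 12): d=(-1,5) inclusive
  edge (4, 12)→(2, 16): d=(-2,4) inclusive
    (3,0)@(7, 1): e=[0,-4,10] → ·  [on edge]
    (2,3)@(5, 7): e=[0,0,6] → #  [on edge]
    (3,3)@(7, 7): e=[18,-10,-2] → ·
    (2,4)@(5, 9): e=[6,-2,2] → ·
    (1,6)@(3, 13): e=[0,4,2] → #  [on edge]
    (2,6)@(5, 13): e=[18,-6,-6] → ·
    (1,7)@(3, 15): e=[6,2,-2] → ·
    (1,8)@(3, 17): e=[12,0,-6] → ·  [on edge]
    (0,9)@(1, 19): e=[0,8,-2] → ·  [on edge]
  covered (2 px):
    · · · ·
    · · · ·
    · · · ·
    · · # ·
    · · · ·
    · · · ·
    · # · ·
    · · · ·
    · · · ·
    · · · ·
    · · · ·
    · · · ·

Z-buffer (winner per pixel, '.' = empty):
  . . . .
  . . . .
  . . . .
  . . 0 .
  . . 0 .
  . 0 0 .
  . 0 0 .
  0 0 . .
  . . . .
  . . . .
  . . . .
  . . . .

Answer: -1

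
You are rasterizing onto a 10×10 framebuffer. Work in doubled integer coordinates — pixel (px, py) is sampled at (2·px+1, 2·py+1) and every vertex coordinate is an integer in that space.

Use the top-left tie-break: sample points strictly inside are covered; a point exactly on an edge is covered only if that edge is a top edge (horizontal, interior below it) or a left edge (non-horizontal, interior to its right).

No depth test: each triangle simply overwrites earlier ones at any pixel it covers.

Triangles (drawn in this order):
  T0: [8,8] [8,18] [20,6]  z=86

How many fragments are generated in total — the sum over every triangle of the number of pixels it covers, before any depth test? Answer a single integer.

T0:
  2·area = 120  (B↔C swapped to make it positive)
  edge (8, 8)→(20, 6): d=(12,-2) top-left  bias=+0
  edge (20, 6)→(8, 18): d=(-12,12) right/bottom  bias=-1
  edge (8, 18)→(8, 8): d=(0,-10) top-left  bias=+0
    (7,3)@(15, 7): e=[2,48,70] → █
    (8,3)@(17, 7): e=[6,24,90] → █
    (9,3)@(19, 7): e=[10,0,110] → ·  [on edge]
    (4,4)@(9, 9): e=[14,96,10] → █
    (5,4)@(11, 9): e=[18,72,30] → █
    (6,4)@(13, 9): e=[22,48,50] → █
    (8,4)@(17, 9): e=[30,0,90] → ·  [on edge]
    (4,5)@(9, 11): e=[38,72,10] → █
    (7,5)@(15, 11): e=[50,0,70] → ·  [on edge]
    (4,6)@(9, 13): e=[62,48,10] → █
    (6,6)@(13, 13): e=[70,0,50] → ·  [on edge]
    (4,7)@(9, 15): e=[86,24,10] → █
    (5,7)@(11, 15): e=[90,0,30] → ·  [on edge]
    (4,8)@(9, 17): e=[110,0,10] → ·  [on edge]
    (3,9)@(7, 19): e=[130,0,-10] → ·  [on edge]
  covered (12 px):
    · · · · · · · · · ·
    · · · · · · · · · ·
    · · · · · · · · · ·
    · · · · · · · █ █ ·
    · · · · █ █ █ █ · ·
    · · · · █ █ █ · · ·
    · · · · █ █ · · · ·
    · · · · █ · · · · ·
    · · · · · · · · · ·
    · · · · · · · · · ·

Answer: 12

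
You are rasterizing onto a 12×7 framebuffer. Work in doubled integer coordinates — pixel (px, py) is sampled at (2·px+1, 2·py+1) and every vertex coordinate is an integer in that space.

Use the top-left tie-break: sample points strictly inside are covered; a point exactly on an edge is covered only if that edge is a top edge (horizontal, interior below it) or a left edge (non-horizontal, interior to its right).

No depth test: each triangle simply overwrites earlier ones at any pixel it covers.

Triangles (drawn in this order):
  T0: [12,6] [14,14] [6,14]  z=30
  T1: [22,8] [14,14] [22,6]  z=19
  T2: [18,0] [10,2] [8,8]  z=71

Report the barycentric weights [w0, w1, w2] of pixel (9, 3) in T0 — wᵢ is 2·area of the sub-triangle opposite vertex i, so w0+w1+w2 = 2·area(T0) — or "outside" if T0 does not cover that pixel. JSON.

T0:
  2·area = 64
  edge (12, 6)→(14, 14): d=(2,8) right/bottom  bias=-1
  edge (14, 14)→(6, 14): d=(-8,0) right/bottom  bias=-1
  edge (6, 14)→(12, 6): d=(6,-8) top-left  bias=+0
    (5,4)@(11, 9): e=[14,40,10] → █
    (6,4)@(13, 9): e=[-2,40,26] → ·
    (4,5)@(9, 11): e=[34,24,6] → █
    (6,5)@(13, 11): e=[2,24,38] → █
    (7,5)@(15, 11): e=[-14,24,54] → ·
    (3,6)@(7, 13): e=[54,8,2] → █
    (7,6)@(15, 13): e=[-10,8,66] → ·
  covered (8 px):
    · · · · · · · · · · · ·
    · · · · · · · · · · · ·
    · · · · · · · · · · · ·
    · · · · · · · · · · · ·
    · · · · · █ · · · · · ·
    · · · · █ █ █ · · · · ·
    · · · █ █ █ █ · · · · ·
T1:
  2·area = 16
  edge (22, 8)→(14, 14): d=(-8,6) right/bottom  bias=-1
  edge (14, 14)→(22, 6): d=(8,-8) top-left  bias=+0
  edge (22, 6)→(22, 8): d=(0,2) right/bottom  bias=-1
    (11,2)@(23, 5): e=[18,0,-2] → ·  [on edge]
    (10,3)@(21, 7): e=[14,0,2] → █  [on edge]
    (11,3)@(23, 7): e=[2,16,-2] → ·
    (9,4)@(19, 9): e=[10,0,6] → █  [on edge]
    (10,4)@(21, 9): e=[-2,16,2] → ·
    (8,5)@(17, 11): e=[6,0,10] → █  [on edge]
    (9,5)@(19, 11): e=[-6,16,6] → ·
    (7,6)@(15, 13): e=[2,0,14] → █  [on edge]
    (8,6)@(17, 13): e=[-10,16,10] → ·
  covered (4 px):
    · · · · · · · · · · · ·
    · · · · · · · · · · · ·
    · · · · · · · · · · · ·
    · · · · · · · · · · █ ·
    · · · · · · · · · █ · ·
    · · · · · · · · █ · · ·
    · · · · · · · █ · · · ·
T2:
  2·area = 44  (B↔C swapped to make it positive)
  edge (18, 0)→(8, 8): d=(-10,8) right/bottom  bias=-1
  edge (8, 8)→(10, 2): d=(2,-6) top-left  bias=+0
  edge (10, 2)→(18, 0): d=(8,-2) top-left  bias=+0
    (7,0)@(15, 1): e=[14,28,2] → █
    (8,0)@(17, 1): e=[-2,40,6] → ·
    (5,1)@(11, 3): e=[26,8,10] → █
    (6,1)@(13, 3): e=[10,20,14] → █
    (7,1)@(15, 3): e=[-6,32,18] → ·
    (4,2)@(9, 5): e=[22,0,22] → █  [on edge]
    (6,2)@(13, 5): e=[-10,24,30] → ·
    (4,3)@(9, 7): e=[2,4,38] → █
    (5,3)@(11, 7): e=[-14,16,42] → ·
    (4,4)@(9, 9): e=[-18,8,54] → ·
    (3,5)@(7, 11): e=[-22,0,66] → ·  [on edge]
  covered (6 px):
    · · · · · · · █ · · · ·
    · · · · · █ █ · · · · ·
    · · · · █ █ · · · · · ·
    · · · · █ · · · · · · ·
    · · · · · · · · · · · ·
    · · · · · · · · · · · ·
    · · · · · · · · · · · ·

Answer: "outside"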